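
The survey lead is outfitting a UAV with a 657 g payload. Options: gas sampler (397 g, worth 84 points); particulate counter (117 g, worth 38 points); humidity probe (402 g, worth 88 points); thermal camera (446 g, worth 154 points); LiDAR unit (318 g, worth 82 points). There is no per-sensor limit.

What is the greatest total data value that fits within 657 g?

192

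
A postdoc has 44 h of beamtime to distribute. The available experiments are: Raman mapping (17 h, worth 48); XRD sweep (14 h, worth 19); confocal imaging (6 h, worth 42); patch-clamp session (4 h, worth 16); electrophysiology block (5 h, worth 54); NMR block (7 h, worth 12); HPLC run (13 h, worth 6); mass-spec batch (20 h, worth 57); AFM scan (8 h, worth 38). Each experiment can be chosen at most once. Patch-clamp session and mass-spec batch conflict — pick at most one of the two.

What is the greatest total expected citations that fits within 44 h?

198

By expected citations per h: electrophysiology block 10.80, confocal imaging 7.00, AFM scan 4.75, patch-clamp session 4.00 lead.
Taking Raman mapping + confocal imaging + patch-clamp session + electrophysiology block + AFM scan: 40 h used, 198 in expected citations.
Runner-up Raman mapping + confocal imaging + electrophysiology block + NMR block + AFM scan tops out at 194.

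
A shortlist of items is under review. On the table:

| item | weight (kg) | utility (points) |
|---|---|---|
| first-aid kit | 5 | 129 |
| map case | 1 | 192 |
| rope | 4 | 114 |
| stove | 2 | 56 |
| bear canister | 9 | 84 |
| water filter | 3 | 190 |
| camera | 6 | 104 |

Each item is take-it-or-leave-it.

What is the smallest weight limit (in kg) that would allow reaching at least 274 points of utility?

4

Minimise kg subject to total utility ≥ 274.
map case + water filter reaches 382 using 4 kg.
Below 4 kg the best achievable stays under 274.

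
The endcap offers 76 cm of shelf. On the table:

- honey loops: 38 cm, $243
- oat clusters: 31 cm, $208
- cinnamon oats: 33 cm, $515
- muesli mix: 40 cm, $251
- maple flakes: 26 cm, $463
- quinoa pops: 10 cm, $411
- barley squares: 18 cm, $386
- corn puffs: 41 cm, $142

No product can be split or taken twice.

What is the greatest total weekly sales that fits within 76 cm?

By weekly sales per cm: quinoa pops 41.10, barley squares 21.44, maple flakes 17.81 lead.
A density-first pass picks maple flakes + quinoa pops + barley squares — 1260 at 54 cm.
Dropping barley squares frees 18 cm; slotting in cinnamon oats (33 cm) lifts the total to 1389 at 69 cm.
Next best is cinnamon oats + quinoa pops + barley squares at 1312 (61 cm) — short by 77.

1389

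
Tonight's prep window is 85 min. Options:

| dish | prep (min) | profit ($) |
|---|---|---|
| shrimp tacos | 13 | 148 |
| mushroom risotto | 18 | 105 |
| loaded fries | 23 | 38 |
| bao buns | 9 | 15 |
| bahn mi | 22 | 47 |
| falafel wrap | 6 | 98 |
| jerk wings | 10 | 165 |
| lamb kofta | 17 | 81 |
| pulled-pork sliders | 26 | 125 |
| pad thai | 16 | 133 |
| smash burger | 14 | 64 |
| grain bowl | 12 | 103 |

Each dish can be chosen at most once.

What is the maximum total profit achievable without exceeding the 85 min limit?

Density check — jerk wings 16.50, falafel wrap 16.33, shrimp tacos 11.38 are the best per min.
A density-first pass picks shrimp tacos + mushroom risotto + bao buns + falafel wrap + jerk wings + pad thai + grain bowl — 767 at 84 min.
Replace mushroom risotto and bao buns with pulled-pork sliders: the trade gains 5 net, giving 772 at 83 min.

772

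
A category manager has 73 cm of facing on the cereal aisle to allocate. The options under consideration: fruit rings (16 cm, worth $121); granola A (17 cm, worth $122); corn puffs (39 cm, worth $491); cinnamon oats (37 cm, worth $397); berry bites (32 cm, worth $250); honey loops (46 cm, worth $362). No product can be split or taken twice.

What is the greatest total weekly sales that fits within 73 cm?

Density check — corn puffs 12.59, cinnamon oats 10.73, honey loops 7.87, berry bites 7.81 are the best per cm.
Corn puffs + berry bites uses 71 of the 73 cm and totals 741.
Next best is fruit rings + granola A + corn puffs at 734 (72 cm) — short by 7.

741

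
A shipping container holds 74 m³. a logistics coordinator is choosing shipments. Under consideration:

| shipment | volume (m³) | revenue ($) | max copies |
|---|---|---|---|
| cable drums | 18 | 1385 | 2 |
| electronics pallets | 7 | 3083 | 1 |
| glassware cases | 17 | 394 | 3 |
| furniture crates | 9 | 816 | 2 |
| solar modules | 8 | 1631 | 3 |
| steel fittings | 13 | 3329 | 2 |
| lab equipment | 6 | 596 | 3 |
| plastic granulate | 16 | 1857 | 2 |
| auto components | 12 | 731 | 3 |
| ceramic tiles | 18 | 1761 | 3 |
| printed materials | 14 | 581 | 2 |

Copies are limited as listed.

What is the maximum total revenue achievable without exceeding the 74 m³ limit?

16491

By revenue per m³: electronics pallets 440.43, steel fittings 256.08, solar modules 203.88 lead.
The ratio ordering already packs tightly: electronics pallets + 3×solar modules + 2×steel fittings + plastic granulate, 73 m³, 16491.
That's the maximum — no swap from here does better than 16491.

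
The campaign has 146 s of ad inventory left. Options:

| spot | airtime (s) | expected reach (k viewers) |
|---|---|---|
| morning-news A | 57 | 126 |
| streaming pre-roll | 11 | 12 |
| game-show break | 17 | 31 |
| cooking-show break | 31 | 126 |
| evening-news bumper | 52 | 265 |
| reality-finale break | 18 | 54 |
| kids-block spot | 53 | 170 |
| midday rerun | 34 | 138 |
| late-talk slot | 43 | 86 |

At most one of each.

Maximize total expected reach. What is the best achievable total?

595

The ratio ordering already packs tightly: streaming pre-roll + cooking-show break + evening-news bumper + reality-finale break + midday rerun, 146 s, 595.
Runner-up cooking-show break + evening-news bumper + reality-finale break + midday rerun tops out at 583.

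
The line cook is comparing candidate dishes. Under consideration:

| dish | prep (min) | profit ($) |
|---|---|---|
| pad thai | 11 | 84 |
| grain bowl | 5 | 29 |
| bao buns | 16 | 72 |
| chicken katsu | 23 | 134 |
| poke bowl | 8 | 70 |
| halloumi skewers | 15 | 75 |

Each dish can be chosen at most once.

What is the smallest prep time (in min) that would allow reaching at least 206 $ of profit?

34

Minimise min subject to total profit ≥ 206.
pad thai + chicken katsu: 218 profit at 34 min.
Any bundle with less than 34 min falls short of 206.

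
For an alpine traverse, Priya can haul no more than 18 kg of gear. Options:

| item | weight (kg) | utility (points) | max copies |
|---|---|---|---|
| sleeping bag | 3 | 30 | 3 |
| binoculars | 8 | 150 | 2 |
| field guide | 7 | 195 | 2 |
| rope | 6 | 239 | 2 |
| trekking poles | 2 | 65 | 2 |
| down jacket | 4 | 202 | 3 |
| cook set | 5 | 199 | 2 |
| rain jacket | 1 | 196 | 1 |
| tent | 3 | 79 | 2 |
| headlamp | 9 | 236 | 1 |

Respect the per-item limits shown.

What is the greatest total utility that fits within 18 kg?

Best packing: 3×down jacket + cook set + rain jacket — 18 kg, 1001 total.
No other feasible combination exceeds 1001.

1001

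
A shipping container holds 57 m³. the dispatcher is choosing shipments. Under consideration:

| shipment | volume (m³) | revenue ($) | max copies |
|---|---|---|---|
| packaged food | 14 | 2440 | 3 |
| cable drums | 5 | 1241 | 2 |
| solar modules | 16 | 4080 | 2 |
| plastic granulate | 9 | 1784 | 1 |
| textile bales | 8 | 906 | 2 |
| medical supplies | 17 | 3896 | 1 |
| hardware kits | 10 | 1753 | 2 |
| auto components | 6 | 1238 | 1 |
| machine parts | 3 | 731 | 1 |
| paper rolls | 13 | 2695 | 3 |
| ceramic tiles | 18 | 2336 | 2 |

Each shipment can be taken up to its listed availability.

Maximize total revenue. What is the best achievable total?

14028

Filling by ratio: 2×cable drums + 2×solar modules + auto components + machine parts for 12611, with 6 m³ left unused.
Dropping cable drums and auto components frees 11 m³; slotting in medical supplies (17 m³) lifts the total to 14028 at 57 m³.
Nothing else within 57 m³ beats 14028.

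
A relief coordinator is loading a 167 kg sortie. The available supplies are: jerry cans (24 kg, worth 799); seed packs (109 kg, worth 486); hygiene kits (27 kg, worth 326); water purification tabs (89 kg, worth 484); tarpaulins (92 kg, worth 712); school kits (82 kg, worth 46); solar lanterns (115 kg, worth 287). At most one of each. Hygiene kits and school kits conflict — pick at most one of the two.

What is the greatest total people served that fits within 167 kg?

Jerry cans + hygiene kits + tarpaulins uses 143 of the 167 kg and totals 1837.
Runner-up jerry cans + seed packs + hygiene kits tops out at 1611.

1837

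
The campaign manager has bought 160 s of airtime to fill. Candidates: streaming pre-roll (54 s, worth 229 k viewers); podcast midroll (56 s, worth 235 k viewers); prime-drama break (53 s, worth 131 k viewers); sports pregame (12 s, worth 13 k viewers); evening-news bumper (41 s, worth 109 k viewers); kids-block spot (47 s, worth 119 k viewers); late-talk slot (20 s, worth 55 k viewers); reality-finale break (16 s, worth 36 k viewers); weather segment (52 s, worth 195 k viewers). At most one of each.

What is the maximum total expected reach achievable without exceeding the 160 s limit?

Taking the top-ratio spots first gives streaming pre-roll + podcast midroll + sports pregame + late-talk slot + reality-finale break for 568 (158 s).
The 48 s tied up in sports pregame and late-talk slot and reality-finale break is better spent on kids-block spot — total rises to 583 (157 s).
Runner-up streaming pre-roll + podcast midroll + evening-news bumper tops out at 573.

583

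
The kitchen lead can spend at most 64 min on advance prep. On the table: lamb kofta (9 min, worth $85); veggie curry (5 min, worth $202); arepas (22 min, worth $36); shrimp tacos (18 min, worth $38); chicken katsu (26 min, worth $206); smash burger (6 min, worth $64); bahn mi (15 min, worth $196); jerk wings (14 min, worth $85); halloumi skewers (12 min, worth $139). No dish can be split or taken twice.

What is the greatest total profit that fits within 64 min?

Greedy by ratio would take lamb kofta + veggie curry + smash burger + bahn mi + jerk wings + halloumi skewers: 61 min used, total 771.
Dropping lamb kofta and jerk wings frees 23 min; slotting in chicken katsu (26 min) lifts the total to 807 at 64 min.
That's the maximum — no swap from here does better than 807.

807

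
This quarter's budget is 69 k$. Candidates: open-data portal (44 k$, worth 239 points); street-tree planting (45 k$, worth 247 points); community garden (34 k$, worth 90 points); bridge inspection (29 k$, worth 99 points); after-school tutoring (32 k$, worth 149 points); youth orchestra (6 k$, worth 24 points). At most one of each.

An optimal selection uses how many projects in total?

The maximum projected impact within 69 k$ is 272.
One optimal bundle: bridge inspection + after-school tutoring + youth orchestra (67 k$).
All optima have 3 projects.

3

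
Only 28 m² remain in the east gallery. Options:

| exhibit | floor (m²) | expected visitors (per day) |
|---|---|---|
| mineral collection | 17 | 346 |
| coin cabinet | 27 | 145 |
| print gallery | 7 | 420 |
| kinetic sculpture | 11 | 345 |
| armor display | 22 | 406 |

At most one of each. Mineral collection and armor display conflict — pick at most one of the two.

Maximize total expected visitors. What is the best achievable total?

766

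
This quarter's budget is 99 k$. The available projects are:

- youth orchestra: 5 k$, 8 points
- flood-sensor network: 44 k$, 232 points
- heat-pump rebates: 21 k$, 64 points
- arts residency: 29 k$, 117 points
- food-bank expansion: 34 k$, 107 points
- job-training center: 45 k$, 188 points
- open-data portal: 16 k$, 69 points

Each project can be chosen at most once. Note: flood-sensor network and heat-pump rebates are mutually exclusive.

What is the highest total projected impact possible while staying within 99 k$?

Taking the top-ratio projects first gives youth orchestra + flood-sensor network + arts residency + open-data portal for 426 (94 k$).
Replace arts residency and open-data portal with job-training center: the trade gains 2 net, giving 428 at 94 k$.

428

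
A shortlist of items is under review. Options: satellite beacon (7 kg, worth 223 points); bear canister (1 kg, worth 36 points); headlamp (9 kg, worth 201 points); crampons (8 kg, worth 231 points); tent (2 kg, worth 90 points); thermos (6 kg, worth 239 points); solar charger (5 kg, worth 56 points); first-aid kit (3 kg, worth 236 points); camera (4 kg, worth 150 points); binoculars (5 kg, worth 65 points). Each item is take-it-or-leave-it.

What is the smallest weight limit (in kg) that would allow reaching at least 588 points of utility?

Look for the lowest-weight combination reaching 588.
Taking bear canister + tent + thermos + first-aid kit gives 601 (≥ 588) for 12 kg.
Any bundle with less than 12 kg falls short of 588.

12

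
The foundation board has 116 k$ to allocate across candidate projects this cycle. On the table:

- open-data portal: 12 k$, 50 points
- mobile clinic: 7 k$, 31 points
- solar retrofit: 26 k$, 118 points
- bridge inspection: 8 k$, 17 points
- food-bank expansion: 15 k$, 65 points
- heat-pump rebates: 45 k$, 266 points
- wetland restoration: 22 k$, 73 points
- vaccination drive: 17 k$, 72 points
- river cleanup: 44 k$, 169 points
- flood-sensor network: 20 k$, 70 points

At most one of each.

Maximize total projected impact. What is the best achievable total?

By projected impact per k$: heat-pump rebates 5.91, solar retrofit 4.54, mobile clinic 4.43, food-bank expansion 4.33 lead.
Greedy by ratio would take mobile clinic + solar retrofit + food-bank expansion + heat-pump rebates + vaccination drive: 110 k$ used, total 552.
Replace mobile clinic with open-data portal: the trade gains 19 net, giving 571 at 115 k$.
Next best is mobile clinic + solar retrofit + heat-pump rebates + vaccination drive + flood-sensor network at 557 (115 k$) — short by 14.

571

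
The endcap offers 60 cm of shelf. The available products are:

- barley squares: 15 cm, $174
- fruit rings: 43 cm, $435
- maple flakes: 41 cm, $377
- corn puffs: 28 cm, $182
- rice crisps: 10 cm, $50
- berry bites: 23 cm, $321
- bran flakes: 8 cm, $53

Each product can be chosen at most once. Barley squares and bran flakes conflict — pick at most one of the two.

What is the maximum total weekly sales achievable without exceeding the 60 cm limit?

609

Best packing: barley squares + fruit rings — 58 cm, 609 total.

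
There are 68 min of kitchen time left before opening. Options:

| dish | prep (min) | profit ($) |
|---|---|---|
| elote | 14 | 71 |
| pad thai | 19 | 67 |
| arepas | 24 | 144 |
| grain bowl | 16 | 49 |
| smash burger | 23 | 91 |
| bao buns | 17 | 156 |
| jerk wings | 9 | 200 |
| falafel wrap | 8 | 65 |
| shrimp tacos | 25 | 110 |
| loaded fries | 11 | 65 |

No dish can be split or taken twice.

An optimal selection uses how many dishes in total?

5

Best achievable profit is 577.
For example smash burger + bao buns + jerk wings + falafel wrap + loaded fries achieves it, using 68 min.
Any selection reaching 577 contains exactly 5 dishes.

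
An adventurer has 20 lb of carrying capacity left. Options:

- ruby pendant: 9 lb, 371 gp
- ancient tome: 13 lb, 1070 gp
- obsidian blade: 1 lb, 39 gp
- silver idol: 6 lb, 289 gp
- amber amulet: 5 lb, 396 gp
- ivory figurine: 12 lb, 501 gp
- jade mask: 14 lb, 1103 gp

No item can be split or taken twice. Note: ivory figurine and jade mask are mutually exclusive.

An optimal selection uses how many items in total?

3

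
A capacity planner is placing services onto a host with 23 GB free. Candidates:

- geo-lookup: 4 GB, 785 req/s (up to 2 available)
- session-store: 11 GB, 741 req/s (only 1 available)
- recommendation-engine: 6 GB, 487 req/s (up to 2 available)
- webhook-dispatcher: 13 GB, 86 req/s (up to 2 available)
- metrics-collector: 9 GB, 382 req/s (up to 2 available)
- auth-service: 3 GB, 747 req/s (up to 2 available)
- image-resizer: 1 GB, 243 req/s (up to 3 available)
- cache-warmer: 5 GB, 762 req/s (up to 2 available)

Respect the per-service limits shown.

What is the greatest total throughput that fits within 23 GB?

2×geo-lookup + 2×auth-service + 3×image-resizer + cache-warmer uses 22 of the 23 GB and totals 4555.

4555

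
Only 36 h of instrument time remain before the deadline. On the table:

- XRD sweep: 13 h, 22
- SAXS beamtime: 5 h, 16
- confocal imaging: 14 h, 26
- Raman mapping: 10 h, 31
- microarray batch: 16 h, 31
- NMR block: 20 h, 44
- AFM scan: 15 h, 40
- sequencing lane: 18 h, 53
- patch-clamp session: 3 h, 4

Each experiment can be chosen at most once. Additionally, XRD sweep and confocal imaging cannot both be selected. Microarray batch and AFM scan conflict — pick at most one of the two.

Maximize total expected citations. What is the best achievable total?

104

Ranking by ratio (expected citations/h): SAXS beamtime 3.20, Raman mapping 3.10, sequencing lane 2.94.
SAXS beamtime + Raman mapping + sequencing lane + patch-clamp session uses 36 of the 36 h and totals 104.
The closest alternative, SAXS beamtime + Raman mapping + sequencing lane, reaches only 100.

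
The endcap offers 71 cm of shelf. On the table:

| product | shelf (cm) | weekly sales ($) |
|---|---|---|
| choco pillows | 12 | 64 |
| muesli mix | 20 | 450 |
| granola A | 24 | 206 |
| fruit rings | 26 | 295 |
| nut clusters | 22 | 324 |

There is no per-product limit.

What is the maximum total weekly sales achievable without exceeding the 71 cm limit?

3×muesli mix uses 60 of the 71 cm and totals 1350.
The spare 11 cm is too small for any remaining product, and no exchange beats 1350.

1350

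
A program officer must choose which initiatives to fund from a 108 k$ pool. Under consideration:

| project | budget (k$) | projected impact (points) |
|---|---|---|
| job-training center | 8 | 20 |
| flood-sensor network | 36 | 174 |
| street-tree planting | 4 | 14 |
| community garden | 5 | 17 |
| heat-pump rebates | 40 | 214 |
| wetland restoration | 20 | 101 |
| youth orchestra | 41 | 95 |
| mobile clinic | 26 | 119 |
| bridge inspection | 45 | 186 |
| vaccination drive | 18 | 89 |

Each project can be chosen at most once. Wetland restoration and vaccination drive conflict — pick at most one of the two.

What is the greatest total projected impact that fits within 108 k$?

524

Flood-sensor network + community garden + heat-pump rebates + mobile clinic uses 107 of the 108 k$ and totals 524.
Every other selection either busts 108 k$ or breaks a pairing rule or fails to beat 524.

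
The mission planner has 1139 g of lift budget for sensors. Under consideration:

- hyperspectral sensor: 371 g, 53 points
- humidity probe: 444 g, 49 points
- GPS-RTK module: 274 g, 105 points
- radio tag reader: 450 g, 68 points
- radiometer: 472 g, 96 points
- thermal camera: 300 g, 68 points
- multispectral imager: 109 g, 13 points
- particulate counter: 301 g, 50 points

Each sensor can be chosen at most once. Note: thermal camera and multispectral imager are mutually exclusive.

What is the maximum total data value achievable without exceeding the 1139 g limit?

269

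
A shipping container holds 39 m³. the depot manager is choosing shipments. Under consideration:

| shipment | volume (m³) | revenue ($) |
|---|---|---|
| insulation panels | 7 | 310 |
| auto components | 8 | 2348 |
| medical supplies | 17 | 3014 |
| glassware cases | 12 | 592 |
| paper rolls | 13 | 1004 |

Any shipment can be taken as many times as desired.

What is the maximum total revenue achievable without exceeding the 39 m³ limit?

Taking insulation panels + 4×auto components: 39 m³ used, 9702 in revenue.
That's the maximum — no swap from here does better than 9702.

9702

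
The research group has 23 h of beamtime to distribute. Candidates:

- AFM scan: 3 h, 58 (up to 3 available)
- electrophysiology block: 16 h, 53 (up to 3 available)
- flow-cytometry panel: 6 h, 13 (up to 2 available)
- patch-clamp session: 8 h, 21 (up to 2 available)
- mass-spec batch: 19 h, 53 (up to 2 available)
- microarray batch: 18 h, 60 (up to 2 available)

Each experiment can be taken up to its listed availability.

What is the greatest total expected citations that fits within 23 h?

208

Taking 3×AFM scan + flow-cytometry panel + patch-clamp session: 23 h used, 208 in expected citations.
No other feasible combination exceeds 208.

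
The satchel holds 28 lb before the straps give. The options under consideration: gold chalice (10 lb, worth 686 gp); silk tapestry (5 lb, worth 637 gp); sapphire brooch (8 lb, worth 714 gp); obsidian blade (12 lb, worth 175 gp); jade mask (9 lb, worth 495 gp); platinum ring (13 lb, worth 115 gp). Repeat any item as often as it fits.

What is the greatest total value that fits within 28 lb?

3262

The ratio heuristic lands on 5×silk tapestry (3185) but leaves 3 lb idle.
Replace silk tapestry with sapphire brooch: the trade gains 77 net, giving 3262 at 28 lb.
That's the maximum — no swap from here does better than 3262.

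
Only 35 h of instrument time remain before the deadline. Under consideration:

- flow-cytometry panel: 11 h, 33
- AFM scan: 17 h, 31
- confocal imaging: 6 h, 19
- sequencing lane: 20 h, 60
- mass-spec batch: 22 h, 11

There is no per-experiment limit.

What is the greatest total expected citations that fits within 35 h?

109

Taking the top-ratio experiments first gives 5×confocal imaging for 95 (30 h).
Replace confocal imaging with flow-cytometry panel: the trade gains 14 net, giving 109 at 35 h.
That's the maximum — no swap from here does better than 109.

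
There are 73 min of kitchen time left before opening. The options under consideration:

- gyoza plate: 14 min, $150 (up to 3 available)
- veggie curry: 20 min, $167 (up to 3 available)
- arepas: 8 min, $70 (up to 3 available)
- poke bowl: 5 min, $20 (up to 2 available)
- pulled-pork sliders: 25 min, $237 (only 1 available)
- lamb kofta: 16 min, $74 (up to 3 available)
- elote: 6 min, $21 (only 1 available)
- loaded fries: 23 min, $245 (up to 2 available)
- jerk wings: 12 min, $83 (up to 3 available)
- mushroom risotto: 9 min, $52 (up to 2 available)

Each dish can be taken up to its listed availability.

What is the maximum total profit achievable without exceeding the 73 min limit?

765

By profit per min: gyoza plate 10.71, loaded fries 10.65, pulled-pork sliders 9.48, arepas 8.75 lead.
The ratio ordering already packs tightly: 3×gyoza plate + arepas + loaded fries, 73 min, 765.
No other feasible combination exceeds 765.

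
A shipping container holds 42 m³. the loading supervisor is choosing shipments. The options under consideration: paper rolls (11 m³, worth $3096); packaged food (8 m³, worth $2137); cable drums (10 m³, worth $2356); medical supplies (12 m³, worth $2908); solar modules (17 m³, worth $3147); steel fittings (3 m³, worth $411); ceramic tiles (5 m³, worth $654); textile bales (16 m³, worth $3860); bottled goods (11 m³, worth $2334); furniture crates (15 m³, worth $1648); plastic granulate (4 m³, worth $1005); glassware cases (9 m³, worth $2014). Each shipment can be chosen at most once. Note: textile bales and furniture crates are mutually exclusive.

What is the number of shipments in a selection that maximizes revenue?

Best achievable revenue is 10608.
paper rolls + packaged food + cable drums + plastic granulate + glassware cases hits 10608 at 42 m³.
All optima have 5 shipments.

5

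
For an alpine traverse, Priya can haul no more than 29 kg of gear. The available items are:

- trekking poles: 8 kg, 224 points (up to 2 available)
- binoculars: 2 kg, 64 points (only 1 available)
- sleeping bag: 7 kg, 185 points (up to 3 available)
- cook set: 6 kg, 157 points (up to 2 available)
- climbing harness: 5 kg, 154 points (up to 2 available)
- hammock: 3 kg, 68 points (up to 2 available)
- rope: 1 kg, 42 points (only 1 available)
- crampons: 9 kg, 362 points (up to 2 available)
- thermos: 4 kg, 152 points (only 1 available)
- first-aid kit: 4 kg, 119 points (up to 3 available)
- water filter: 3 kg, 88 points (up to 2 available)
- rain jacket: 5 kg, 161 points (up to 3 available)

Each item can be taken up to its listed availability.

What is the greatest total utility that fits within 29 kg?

1101

The ratio heuristic lands on rope + 2×crampons + thermos + rain jacket (1079) but leaves 1 kg idle.
The 1 kg tied up in rope is better spent on binoculars — total rises to 1101 (29 kg).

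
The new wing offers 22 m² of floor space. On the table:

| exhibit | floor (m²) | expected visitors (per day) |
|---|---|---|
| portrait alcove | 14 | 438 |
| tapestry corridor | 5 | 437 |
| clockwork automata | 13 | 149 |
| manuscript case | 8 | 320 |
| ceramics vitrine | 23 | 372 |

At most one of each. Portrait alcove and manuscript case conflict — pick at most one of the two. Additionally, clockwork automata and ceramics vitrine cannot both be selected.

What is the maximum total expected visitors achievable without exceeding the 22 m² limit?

875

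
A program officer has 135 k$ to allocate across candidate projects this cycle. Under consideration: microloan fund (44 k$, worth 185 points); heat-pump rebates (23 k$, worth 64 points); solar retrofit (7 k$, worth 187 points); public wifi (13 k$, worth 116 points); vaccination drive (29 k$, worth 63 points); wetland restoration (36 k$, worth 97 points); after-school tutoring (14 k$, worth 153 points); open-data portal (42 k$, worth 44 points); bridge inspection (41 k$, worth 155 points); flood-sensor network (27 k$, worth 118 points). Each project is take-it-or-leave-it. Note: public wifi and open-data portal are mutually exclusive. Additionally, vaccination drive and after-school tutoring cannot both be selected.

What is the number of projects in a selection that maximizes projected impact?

Optimal total is 823.
microloan fund + heat-pump rebates + solar retrofit + public wifi + after-school tutoring + flood-sensor network hits 823 at 128 k$.
Every optimal selection uses 6 projects.

6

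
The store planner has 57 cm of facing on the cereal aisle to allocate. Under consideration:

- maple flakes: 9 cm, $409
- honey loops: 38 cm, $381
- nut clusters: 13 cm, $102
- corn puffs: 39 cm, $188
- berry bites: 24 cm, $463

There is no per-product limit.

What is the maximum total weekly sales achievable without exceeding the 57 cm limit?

The ratio ordering already packs tightly: 6×maple flakes, 54 cm, 2454.
Every other selection either busts 57 cm or fails to beat 2454.

2454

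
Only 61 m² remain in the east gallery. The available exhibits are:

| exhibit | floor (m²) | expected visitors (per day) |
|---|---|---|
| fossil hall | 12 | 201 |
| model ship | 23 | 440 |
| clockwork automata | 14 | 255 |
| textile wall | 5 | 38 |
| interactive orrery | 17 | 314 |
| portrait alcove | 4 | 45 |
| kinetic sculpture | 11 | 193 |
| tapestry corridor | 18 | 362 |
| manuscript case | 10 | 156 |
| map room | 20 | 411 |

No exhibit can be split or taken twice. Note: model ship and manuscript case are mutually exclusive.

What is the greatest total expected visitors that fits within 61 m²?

1213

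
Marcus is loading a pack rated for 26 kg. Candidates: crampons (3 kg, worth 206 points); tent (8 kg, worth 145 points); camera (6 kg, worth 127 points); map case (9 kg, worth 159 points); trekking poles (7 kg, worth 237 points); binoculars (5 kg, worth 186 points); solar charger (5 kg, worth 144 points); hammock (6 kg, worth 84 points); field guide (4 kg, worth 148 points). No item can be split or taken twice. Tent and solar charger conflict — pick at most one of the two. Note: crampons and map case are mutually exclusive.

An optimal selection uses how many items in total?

The maximum utility within 26 kg is 921.
For example crampons + trekking poles + binoculars + solar charger + field guide achieves it, using 24 kg.
All optima have 5 items.

5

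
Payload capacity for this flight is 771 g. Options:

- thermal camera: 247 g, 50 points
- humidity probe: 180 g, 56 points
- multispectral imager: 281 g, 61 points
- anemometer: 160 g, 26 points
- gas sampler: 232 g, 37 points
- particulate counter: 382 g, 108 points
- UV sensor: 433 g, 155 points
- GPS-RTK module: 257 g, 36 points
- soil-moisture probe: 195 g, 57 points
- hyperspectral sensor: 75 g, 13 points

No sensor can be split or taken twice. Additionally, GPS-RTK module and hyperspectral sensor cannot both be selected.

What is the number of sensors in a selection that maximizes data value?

3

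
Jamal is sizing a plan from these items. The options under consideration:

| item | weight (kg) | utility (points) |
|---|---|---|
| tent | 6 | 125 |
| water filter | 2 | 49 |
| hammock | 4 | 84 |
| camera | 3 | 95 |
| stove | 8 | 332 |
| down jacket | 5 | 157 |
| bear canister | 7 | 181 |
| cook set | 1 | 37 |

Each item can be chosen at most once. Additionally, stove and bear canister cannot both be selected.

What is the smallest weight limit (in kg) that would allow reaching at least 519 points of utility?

14

Minimise kg subject to total utility ≥ 519.
stove + down jacket + cook set: 526 utility at 14 kg.
Any bundle with less than 14 kg falls short of 519.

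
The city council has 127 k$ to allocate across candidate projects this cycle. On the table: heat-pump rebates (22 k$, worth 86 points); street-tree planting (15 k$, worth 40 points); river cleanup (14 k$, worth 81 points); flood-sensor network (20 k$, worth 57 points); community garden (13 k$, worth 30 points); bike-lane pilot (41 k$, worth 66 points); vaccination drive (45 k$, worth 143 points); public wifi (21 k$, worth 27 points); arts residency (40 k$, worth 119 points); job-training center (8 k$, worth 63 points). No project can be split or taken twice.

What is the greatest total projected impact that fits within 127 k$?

The ratio ordering already packs tightly: heat-pump rebates + street-tree planting + river cleanup + flood-sensor network + vaccination drive + job-training center, 124 k$, 470.

470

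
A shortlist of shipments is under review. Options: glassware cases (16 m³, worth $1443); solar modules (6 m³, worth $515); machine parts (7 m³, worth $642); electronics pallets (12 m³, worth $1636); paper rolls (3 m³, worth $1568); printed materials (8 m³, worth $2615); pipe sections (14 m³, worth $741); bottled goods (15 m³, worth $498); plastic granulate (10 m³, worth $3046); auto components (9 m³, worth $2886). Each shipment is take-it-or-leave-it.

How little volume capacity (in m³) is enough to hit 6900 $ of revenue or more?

Look for the lowest-volume combination reaching 6900.
paper rolls + printed materials + auto components: 7069 revenue at 20 m³.
Any bundle with less than 20 m³ falls short of 6900.

20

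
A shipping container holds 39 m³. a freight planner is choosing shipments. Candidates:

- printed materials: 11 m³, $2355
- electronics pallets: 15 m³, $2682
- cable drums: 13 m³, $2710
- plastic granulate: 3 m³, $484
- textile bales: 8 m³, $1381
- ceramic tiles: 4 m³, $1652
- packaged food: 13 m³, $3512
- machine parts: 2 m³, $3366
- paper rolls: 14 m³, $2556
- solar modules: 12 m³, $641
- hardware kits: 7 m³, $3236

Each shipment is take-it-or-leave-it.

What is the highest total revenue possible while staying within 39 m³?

14476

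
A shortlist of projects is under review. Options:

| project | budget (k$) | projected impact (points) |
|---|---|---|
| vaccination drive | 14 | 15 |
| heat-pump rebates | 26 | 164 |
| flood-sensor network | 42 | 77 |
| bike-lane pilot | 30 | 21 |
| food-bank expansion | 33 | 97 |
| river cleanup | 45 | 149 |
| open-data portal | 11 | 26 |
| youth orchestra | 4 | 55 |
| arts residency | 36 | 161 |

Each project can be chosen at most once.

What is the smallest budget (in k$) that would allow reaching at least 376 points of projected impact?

66

Minimise k$ subject to total projected impact ≥ 376.
Taking heat-pump rebates + youth orchestra + arts residency gives 380 (≥ 376) for 66 k$.
Any bundle with less than 66 k$ falls short of 376.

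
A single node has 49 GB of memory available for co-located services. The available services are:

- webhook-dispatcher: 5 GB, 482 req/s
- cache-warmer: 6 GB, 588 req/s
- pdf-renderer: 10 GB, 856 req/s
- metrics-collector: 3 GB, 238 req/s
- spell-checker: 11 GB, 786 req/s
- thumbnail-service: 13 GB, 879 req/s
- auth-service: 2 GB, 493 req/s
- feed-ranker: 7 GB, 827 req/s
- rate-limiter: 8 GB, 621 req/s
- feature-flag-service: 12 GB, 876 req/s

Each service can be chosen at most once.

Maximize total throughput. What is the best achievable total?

4653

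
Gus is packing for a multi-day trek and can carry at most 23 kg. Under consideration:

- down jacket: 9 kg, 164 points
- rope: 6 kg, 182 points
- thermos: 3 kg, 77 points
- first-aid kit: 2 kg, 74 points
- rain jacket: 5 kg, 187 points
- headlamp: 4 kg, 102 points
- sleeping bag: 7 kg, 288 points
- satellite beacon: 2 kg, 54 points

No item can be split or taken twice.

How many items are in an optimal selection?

5

Best achievable utility is 808.
One optimal bundle: rope + thermos + first-aid kit + rain jacket + sleeping bag (23 kg).
Every optimal selection uses 5 items.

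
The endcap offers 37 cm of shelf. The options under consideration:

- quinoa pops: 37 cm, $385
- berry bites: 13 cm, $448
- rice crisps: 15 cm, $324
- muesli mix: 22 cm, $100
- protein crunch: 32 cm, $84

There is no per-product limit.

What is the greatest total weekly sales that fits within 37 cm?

896

Ranking by ratio (weekly sales/cm): berry bites 34.46, rice crisps 21.60, quinoa pops 10.41.
Best packing: 2×berry bites — 26 cm, 896 total.
No other feasible combination exceeds 896.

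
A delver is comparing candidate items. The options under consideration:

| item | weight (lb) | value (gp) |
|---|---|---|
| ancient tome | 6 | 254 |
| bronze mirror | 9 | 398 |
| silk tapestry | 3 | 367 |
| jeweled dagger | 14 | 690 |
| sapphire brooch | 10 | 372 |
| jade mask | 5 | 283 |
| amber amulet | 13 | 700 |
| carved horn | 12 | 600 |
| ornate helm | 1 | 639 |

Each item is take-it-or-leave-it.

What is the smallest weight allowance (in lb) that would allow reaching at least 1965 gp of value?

22

Need the lightest bundle worth ≥ 1965.
silk tapestry + jade mask + amber amulet + ornate helm: 1989 value at 22 lb.
Any bundle with less than 22 lb falls short of 1965.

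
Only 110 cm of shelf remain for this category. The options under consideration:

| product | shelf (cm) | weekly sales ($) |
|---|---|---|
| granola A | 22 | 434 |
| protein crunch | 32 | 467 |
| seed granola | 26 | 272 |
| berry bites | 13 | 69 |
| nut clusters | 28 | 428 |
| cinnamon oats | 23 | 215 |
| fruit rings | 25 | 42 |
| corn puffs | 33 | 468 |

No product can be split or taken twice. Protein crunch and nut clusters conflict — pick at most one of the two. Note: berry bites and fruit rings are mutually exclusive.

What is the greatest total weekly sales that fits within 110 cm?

1602

Ranking by ratio (weekly sales/cm): granola A 19.73, nut clusters 15.29, protein crunch 14.59, corn puffs 14.18.
Best packing: granola A + seed granola + nut clusters + corn puffs — 109 cm, 1602 total.
The closest alternative, granola A + protein crunch + cinnamon oats + corn puffs, reaches only 1584.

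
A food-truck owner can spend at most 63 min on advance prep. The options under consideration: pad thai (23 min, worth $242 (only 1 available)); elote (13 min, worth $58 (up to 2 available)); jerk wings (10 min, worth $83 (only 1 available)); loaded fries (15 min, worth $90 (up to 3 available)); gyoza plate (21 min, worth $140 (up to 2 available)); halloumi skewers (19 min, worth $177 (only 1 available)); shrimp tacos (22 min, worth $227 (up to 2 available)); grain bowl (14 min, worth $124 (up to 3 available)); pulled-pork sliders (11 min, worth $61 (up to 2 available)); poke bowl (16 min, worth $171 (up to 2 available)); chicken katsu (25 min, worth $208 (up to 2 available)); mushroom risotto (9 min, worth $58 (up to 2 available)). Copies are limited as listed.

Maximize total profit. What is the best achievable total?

640

The ratio heuristic lands on pad thai + 2×poke bowl (584) but leaves 8 min idle.
The 16 min tied up in poke bowl is better spent on shrimp tacos — total rises to 640 (61 min).
The spare 2 min is too small for any remaining dish, and no exchange beats 640.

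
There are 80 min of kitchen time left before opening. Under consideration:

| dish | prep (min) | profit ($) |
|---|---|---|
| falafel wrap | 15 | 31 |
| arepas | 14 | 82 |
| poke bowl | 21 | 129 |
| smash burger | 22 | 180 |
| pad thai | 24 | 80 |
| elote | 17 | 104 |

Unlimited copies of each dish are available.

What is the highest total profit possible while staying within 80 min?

622

Taking arepas + 3×smash burger: 80 min used, 622 in profit.
That's the maximum — no swap from here does better than 622.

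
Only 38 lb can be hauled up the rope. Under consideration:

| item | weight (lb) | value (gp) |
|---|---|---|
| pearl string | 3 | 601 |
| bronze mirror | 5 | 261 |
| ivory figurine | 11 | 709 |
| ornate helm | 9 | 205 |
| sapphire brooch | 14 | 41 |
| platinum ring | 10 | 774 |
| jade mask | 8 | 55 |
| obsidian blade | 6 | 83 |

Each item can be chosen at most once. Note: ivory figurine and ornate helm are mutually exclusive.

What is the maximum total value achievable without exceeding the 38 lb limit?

Best packing: pearl string + bronze mirror + ivory figurine + platinum ring + obsidian blade — 35 lb, 2428 total.
Runner-up pearl string + bronze mirror + ivory figurine + platinum ring + jade mask tops out at 2400.

2428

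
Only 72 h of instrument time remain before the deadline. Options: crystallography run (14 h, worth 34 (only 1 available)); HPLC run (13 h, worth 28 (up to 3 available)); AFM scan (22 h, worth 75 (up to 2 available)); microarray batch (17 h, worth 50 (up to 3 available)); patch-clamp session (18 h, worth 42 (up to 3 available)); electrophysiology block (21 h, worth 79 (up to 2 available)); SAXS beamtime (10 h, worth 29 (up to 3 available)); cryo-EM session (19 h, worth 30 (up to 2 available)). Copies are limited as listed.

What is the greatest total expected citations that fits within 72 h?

245

Taking the top-ratio experiments first gives AFM scan + 2×electrophysiology block for 233 (64 h).
Replace AFM scan with 3×SAXS beamtime: the trade gains 12 net, giving 245 at 72 h.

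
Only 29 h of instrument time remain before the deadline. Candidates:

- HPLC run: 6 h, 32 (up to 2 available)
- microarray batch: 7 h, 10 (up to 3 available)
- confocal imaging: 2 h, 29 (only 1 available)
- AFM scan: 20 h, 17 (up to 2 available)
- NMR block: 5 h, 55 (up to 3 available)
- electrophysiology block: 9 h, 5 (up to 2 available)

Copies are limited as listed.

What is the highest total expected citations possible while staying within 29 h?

Ranking by ratio (expected citations/h): confocal imaging 14.50, NMR block 11.00, HPLC run 5.33, microarray batch 1.43.
2×HPLC run + confocal imaging + 3×NMR block uses 29 of the 29 h and totals 258.

258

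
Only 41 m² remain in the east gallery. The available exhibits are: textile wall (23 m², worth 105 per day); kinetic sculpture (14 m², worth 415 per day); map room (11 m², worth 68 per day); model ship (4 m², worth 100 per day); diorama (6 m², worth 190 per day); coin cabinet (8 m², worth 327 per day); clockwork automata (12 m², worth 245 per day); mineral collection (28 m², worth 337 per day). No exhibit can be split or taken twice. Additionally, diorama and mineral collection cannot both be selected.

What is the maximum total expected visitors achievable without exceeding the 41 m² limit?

1177

The ratio heuristic lands on kinetic sculpture + model ship + diorama + coin cabinet (1032) but leaves 9 m² idle.
Replace model ship with clockwork automata: the trade gains 145 net, giving 1177 at 40 m².
Runner-up kinetic sculpture + model ship + coin cabinet + clockwork automata tops out at 1087.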